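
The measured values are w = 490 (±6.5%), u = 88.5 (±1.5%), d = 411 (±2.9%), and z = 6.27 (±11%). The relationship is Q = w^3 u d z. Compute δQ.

6.07e+12

Each factor contributes (exponent × relative error)² to (δQ/Q)²:
  (3·δw/w)² = (3×0.0650)² = 0.0380;  (1·δu/u)² = (1×0.0150)² = 0.000225;  (1·δd/d)² = (1×0.0290)² = 0.000841;  (1·δz/z)² = (1×0.110)² = 0.0121
δQ/Q = √(0.0512) = 0.226
Q = 2.68e+13, so δQ = 0.226 × 2.68e+13 = 6.07e+12.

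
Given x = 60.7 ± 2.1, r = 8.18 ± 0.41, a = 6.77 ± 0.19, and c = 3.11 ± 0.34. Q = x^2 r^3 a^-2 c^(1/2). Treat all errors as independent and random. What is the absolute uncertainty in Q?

Q is a product of powers, so relative uncertainties combine in quadrature:
  (2·δx/x)² = (2×0.0346)² = 0.00479;  (3·δr/r)² = (3×0.0501)² = 0.0226;  (-2·δa/a)² = (-2×0.0281)² = 0.00315;  (½·δc/c)² = (0.5×0.109)² = 0.00299
δQ/Q = √(0.0335) = 0.183
Q = 77600, so δQ = 0.183 × 77600 = 14200.

14200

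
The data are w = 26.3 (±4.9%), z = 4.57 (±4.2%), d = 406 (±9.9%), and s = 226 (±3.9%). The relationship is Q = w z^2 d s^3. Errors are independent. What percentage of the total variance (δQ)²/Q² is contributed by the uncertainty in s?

41.5%

(δQ/Q)² = (1·δw/w)² + (2·δz/z)² + (1·δd/d)² + (3·δs/s)²
  w term: (1×0.0490)² = 0.00240
  z term: (2×0.0420)² = 0.00706
  d term: (1×0.0990)² = 0.00980
  s term: (3×0.0390)² = 0.0137
Total = 0.0329. Share from s = 0.0137/0.0329 = 0.415.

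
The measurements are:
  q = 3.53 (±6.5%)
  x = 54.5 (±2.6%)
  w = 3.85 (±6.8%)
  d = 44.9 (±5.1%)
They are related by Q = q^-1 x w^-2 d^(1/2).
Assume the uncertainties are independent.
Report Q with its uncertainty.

Products/powers → add relative errors in quadrature, weighted by exponent:
  (-1·δq/q)² = (-1×0.0650)² = 0.00423;  (1·δx/x)² = (1×0.0260)² = 0.000676;  (-2·δw/w)² = (-2×0.0680)² = 0.0185;  (½·δd/d)² = (0.5×0.0510)² = 0.000650
δQ/Q = √(0.0240) = 0.155
Q = 6.98, so δQ = 0.155 × 6.98 = 1.08.

6.98 ± 1.08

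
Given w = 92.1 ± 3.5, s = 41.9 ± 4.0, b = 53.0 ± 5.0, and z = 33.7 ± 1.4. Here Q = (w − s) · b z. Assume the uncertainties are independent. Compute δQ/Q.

0.148

Let u = w − s = 50.2. δu = √(δw² + δs²) = √(12.2 + 16.0) = 5.32, so δu/u = 0.106.
Q is then a monomial in u, b, z:
δQ/Q = √((δu/u)² + (1·δb/b)² + (1·δz/z)²) = √(0.0112 + 0.00890 + 0.00173) = 0.148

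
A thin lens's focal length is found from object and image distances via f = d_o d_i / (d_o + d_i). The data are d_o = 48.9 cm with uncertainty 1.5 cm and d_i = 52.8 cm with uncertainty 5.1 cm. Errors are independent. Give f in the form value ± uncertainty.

∂f/∂d_o = (d_i/(d_o+d_i))² = 0.270;  ∂f/∂d_i = (d_o/(d_o+d_i))² = 0.231
δf = √((∂f/∂d_o · δd_o)² + (∂f/∂d_i · δd_i)²) = √(0.163 + 1.39) = 1.25 cm
f = 25.4 cm.

25.4 ± 1.25 cm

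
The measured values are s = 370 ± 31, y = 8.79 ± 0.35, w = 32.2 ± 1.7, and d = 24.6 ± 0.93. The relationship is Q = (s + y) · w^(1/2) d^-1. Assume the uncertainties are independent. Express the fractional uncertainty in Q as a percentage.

Let u = s + y = 379. δu = √(δs² + δy²) = √(961 + 0.122) = 31.0, so δu/u = 0.0818.
Q is then a monomial in u, w, d:
δQ/Q = √((δu/u)² + (½·δw/w)² + (-1·δd/d)²) = √(0.00670 + 0.000697 + 0.00143) = 0.0939

9.39%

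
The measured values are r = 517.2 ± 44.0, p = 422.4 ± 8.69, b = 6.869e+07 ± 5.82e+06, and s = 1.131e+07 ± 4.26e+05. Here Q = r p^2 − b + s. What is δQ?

1.05e+07

Let w = r·p^2 = 9.228e+07. δw/w = √((1·δr/r)² + (2·δp/p)²) = √(0.00724 + 0.00169) = 0.0945, so δw = 8.72e+06.
Q = w − b + s: δQ = √(δw² + δb² + δs²) = √(7.6e+13 + 3.39e+13 + 1.81e+11) = 1.05e+07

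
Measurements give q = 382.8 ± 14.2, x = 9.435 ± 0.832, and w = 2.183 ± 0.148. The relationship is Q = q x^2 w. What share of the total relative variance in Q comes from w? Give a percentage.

(δQ/Q)² = (1·δq/q)² + (2·δx/x)² + (1·δw/w)²
  q term: (1×0.0371)² = 0.00138
  x term: (2×0.0882)² = 0.0311
  w term: (1×0.0678)² = 0.00460
Total = 0.0371. Share from w = 0.00460/0.0371 = 0.124.

12.4%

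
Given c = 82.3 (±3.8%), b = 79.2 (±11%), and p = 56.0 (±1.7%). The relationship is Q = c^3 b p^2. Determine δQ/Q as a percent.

16.2%

Each factor contributes (exponent × relative error)² to (δQ/Q)²:
  (3·δc/c)² = (3×0.0380)² = 0.0130;  (1·δb/b)² = (1×0.110)² = 0.0121;  (2·δp/p)² = (2×0.0170)² = 0.00116
δQ/Q = √(0.0263) = 0.162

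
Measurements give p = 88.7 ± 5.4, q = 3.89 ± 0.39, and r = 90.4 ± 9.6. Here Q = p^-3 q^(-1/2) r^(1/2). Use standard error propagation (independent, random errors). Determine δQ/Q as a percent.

Since Q is a product/quotient, work with relative uncertainties:
  (-3·δp/p)² = (-3×0.0609)² = 0.0334;  (−½·δq/q)² = (-0.5×0.100)² = 0.00251;  (½·δr/r)² = (0.5×0.106)² = 0.00282
δQ/Q = √(0.0387) = 0.197

19.7%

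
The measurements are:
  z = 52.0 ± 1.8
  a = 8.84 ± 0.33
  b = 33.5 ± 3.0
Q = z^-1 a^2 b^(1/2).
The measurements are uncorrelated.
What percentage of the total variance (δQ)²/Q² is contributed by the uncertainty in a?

63.5%

(δQ/Q)² = (-1·δz/z)² + (2·δa/a)² + (½·δb/b)²
  z term: (-1×0.0346)² = 0.00120
  a term: (2×0.0373)² = 0.00557
  b term: (0.5×0.0896)² = 0.00200
Total = 0.00878. Share from a = 0.00557/0.00878 = 0.635.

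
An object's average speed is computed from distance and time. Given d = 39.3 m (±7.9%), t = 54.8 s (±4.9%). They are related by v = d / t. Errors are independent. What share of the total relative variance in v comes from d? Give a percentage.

72.2%

(δv/v)² = (1·δd/d)² + (-1·δt/t)²
  d term: (1×0.0790)² = 0.00624
  t term: (-1×0.0490)² = 0.00240
Total = 0.00864. Share from d = 0.00624/0.00864 = 0.722.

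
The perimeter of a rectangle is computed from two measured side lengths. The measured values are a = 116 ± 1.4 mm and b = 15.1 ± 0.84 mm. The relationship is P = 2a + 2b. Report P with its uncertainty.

262 ± 3.27 mm

Each term contributes (cᵢ δxᵢ)² to (δP)²:
  (2·δa)² = 7.84;  (2·δb)² = 2.82
δP = √(10.7) = 3.27 mm
P = 262 mm.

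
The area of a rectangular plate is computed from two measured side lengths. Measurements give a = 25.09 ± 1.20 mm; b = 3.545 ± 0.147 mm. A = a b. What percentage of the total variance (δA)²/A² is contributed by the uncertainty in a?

57.1%

(δA/A)² = (1·δa/a)² + (1·δb/b)²
  a term: (1×0.0478)² = 0.00229
  b term: (1×0.0415)² = 0.00172
Total = 0.00401. Share from a = 0.00229/0.00401 = 0.571.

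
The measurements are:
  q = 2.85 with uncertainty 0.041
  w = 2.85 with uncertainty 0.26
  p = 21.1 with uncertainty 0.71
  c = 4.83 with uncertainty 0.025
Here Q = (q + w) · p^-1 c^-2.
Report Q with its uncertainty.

0.0116 ± 0.000672

Let u = q + w = 5.70. δu = √(δq² + δw²) = √(0.00168 + 0.0676) = 0.263, so δu/u = 0.0462.
Q is then a monomial in u, p, c:
δQ/Q = √((δu/u)² + (-1·δp/p)² + (-2·δc/c)²) = √(0.00213 + 0.00113 + 0.000107) = 0.0581
Q = 0.0116, so δQ = 0.0581 × 0.0116 = 0.000672.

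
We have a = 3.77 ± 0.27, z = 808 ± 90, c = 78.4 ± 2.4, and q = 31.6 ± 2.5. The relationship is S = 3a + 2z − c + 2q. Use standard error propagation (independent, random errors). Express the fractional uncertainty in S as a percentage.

Sums and differences: (δS)² = Σ (cᵢ δxᵢ)².
  (3·δa)² = 0.656;  (2·δz)² = 32400;  (δc)² = 5.76;  (2·δq)² = 25.0
δS = √(32400) = 180
S = 1610, so δS/S = 180/1610 = 0.112.

11.2%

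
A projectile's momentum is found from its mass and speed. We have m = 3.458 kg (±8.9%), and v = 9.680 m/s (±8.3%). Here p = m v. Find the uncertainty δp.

4.07 kg·m/s

Relative error in a monomial: (δp/p)² = Σ (nᵢ · δxᵢ/xᵢ)².
  (1·δm/m)² = (1×0.0890)² = 0.00792;  (1·δv/v)² = (1×0.0830)² = 0.00689
δp/p = √(0.0148) = 0.122
p = 33.47 kg·m/s, so δp = 0.122 × 33.47 = 4.07 kg·m/s.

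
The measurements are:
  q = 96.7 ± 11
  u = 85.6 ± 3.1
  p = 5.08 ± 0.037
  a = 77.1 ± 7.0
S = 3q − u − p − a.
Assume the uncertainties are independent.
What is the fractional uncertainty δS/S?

0.277

Each term contributes (cᵢ δxᵢ)² to (δS)²:
  (3·δq)² = 1090;  (δu)² = 9.61;  (δp)² = 0.00137;  (δa)² = 49.0
δS = √(1150) = 33.9
S = 122, so δS/S = 33.9/122 = 0.277.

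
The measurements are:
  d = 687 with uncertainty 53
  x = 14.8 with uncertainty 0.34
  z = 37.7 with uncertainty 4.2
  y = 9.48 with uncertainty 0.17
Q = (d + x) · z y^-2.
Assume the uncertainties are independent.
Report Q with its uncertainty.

294 ± 41.0

Let u = d + x = 702. δu = √(δd² + δx²) = √(2810 + 0.116) = 53.0, so δu/u = 0.0755.
Q is then a monomial in u, z, y:
δQ/Q = √((δu/u)² + (1·δz/z)² + (-2·δy/y)²) = √(0.00570 + 0.0124 + 0.00129) = 0.139
Q = 294, so δQ = 0.139 × 294 = 41.0.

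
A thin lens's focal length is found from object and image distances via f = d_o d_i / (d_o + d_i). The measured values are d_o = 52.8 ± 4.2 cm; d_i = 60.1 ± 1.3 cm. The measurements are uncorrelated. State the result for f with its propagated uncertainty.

28.1 ± 1.22 cm

∂f/∂d_o = (d_i/(d_o+d_i))² = 0.283;  ∂f/∂d_i = (d_o/(d_o+d_i))² = 0.219
δf = √((∂f/∂d_o · δd_o)² + (∂f/∂d_i · δd_i)²) = √(1.42 + 0.0808) = 1.22 cm
f = 28.1 cm.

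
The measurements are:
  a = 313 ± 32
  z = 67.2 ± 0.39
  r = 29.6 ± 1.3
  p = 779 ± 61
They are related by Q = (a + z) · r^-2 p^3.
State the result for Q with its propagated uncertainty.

Let u = a + z = 380. δu = √(δa² + δz²) = √(1020 + 0.152) = 32.0, so δu/u = 0.0842.
Q is then a monomial in u, r, p:
δQ/Q = √((δu/u)² + (-2·δr/r)² + (3·δp/p)²) = √(0.00709 + 0.00772 + 0.0552) = 0.265
Q = 2.05e+08, so δQ = 0.265 × 2.05e+08 = 5.43e+07.

(2.05 ± 0.543) × 10^8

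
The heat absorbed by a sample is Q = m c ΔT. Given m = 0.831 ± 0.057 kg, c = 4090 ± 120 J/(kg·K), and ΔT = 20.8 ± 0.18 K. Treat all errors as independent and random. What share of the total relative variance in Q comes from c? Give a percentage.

(δQ/Q)² = (1·δm/m)² + (1·δc/c)² + (1·δΔT/ΔT)²
  m term: (1×0.0686)² = 0.00470
  c term: (1×0.0293)² = 0.000861
  ΔT term: (1×0.00865)² = 7.49e-05
Total = 0.00564. Share from c = 0.000861/0.00564 = 0.153.

15.3%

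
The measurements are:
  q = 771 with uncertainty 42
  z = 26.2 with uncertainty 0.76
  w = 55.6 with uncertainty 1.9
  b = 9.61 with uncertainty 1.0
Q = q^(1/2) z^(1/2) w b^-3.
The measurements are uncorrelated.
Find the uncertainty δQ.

Q is a product of powers, so relative uncertainties combine in quadrature:
  (½·δq/q)² = (0.5×0.0545)² = 0.000742;  (½·δz/z)² = (0.5×0.0290)² = 0.000210;  (1·δw/w)² = (1×0.0342)² = 0.00117;  (-3·δb/b)² = (-3×0.104)² = 0.0975
δQ/Q = √(0.0996) = 0.316
Q = 8.90, so δQ = 0.316 × 8.90 = 2.81.

2.81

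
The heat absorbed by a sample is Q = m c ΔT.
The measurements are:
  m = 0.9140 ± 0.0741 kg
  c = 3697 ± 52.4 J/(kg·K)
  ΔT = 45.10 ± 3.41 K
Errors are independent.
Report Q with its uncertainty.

Relative error in a monomial: (δQ/Q)² = Σ (nᵢ · δxᵢ/xᵢ)².
  (1·δm/m)² = (1×0.0811)² = 0.00657;  (1·δc/c)² = (1×0.0142)² = 0.000201;  (1·δΔT/ΔT)² = (1×0.0756)² = 0.00572
δQ/Q = √(0.0125) = 0.112
Q = 152400 J, so δQ = 0.112 × 152400 = 17000 J.

152400 ± 17000 J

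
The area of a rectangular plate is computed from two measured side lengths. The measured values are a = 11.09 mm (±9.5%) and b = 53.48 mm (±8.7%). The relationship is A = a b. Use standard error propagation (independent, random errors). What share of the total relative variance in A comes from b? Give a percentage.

45.6%

(δA/A)² = (1·δa/a)² + (1·δb/b)²
  a term: (1×0.0950)² = 0.00903
  b term: (1×0.0870)² = 0.00757
Total = 0.0166. Share from b = 0.00757/0.0166 = 0.456.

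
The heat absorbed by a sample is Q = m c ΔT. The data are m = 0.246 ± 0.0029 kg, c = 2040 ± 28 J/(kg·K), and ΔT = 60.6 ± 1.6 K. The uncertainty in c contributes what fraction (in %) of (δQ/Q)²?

18.4%

(δQ/Q)² = (1·δm/m)² + (1·δc/c)² + (1·δΔT/ΔT)²
  m term: (1×0.0118)² = 0.000139
  c term: (1×0.0137)² = 0.000188
  ΔT term: (1×0.0264)² = 0.000697
Total = 0.00102. Share from c = 0.000188/0.00102 = 0.184.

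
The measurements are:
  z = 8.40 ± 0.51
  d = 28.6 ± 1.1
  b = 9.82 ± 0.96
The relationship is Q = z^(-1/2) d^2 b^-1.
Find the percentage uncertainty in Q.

Products/powers → add relative errors in quadrature, weighted by exponent:
  (−½·δz/z)² = (-0.5×0.0607)² = 0.000922;  (2·δd/d)² = (2×0.0385)² = 0.00592;  (-1·δb/b)² = (-1×0.0978)² = 0.00956
δQ/Q = √(0.0164) = 0.128

12.8%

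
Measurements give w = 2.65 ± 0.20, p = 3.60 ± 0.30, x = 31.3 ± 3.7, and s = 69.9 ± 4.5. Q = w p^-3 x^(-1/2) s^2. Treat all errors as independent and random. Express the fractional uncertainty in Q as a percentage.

29.7%

Products/powers → add relative errors in quadrature, weighted by exponent:
  (1·δw/w)² = (1×0.0755)² = 0.00570;  (-3·δp/p)² = (-3×0.0833)² = 0.0625;  (−½·δx/x)² = (-0.5×0.118)² = 0.00349;  (2·δs/s)² = (2×0.0644)² = 0.0166
δQ/Q = √(0.0883) = 0.297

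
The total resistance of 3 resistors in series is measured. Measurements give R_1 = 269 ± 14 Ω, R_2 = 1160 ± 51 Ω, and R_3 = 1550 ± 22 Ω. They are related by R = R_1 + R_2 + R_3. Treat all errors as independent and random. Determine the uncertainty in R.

57.3 Ω

Sums and differences: (δR)² = Σ (cᵢ δxᵢ)².
  (δR_1)² = 196;  (δR_2)² = 2600;  (δR_3)² = 484
δR = √(3280) = 57.3 Ω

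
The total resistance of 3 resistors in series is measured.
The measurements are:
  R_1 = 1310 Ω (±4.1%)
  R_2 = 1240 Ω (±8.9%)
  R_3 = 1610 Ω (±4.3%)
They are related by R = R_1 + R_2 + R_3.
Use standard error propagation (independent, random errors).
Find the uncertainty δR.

141 Ω

For a sum/difference, combine absolute errors in quadrature:
  (δR_1)² = 2880;  (δR_2)² = 12200;  (δR_3)² = 4790
δR = √(19900) = 141 Ω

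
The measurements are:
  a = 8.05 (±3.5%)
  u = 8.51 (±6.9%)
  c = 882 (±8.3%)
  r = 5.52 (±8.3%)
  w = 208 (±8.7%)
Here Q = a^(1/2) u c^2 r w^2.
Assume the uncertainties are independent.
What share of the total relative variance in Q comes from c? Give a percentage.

39.5%

(δQ/Q)² = (½·δa/a)² + (1·δu/u)² + (2·δc/c)² + (1·δr/r)² + (2·δw/w)²
  a term: (0.5×0.0350)² = 0.000306
  u term: (1×0.0690)² = 0.00476
  c term: (2×0.0830)² = 0.0276
  r term: (1×0.0830)² = 0.00689
  w term: (2×0.0870)² = 0.0303
Total = 0.0698. Share from c = 0.0276/0.0698 = 0.395.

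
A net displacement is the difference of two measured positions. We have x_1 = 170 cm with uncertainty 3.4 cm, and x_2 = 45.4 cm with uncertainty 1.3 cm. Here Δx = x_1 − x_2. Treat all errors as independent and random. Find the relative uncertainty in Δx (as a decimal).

Δx is a linear combination, so absolute uncertainties add in quadrature:
  (δx_1)² = 11.6;  (δx_2)² = 1.69
δΔx = √(13.2) = 3.64 cm
Δx = 125 cm, so δΔx/Δx = 3.64/125 = 0.0292.

0.0292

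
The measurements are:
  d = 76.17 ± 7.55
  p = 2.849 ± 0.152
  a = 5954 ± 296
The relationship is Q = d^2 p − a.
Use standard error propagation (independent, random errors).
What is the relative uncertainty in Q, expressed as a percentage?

32.2%

Let w = d^2·p = 16530. δw/w = √((2·δd/d)² + (1·δp/p)²) = √(0.0393 + 0.00285) = 0.205, so δw = 3390.
Q = w − a: δQ = √(δw² + δa²) = √(1.15e+07 + 87600) = 3410
Q = 10580, so δQ/Q = 3410/10580 = 0.322.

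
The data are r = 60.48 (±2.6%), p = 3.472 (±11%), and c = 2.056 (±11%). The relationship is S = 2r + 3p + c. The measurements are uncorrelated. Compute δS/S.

0.0251

Sums and differences: (δS)² = Σ (cᵢ δxᵢ)².
  (2·δr)² = 9.89;  (3·δp)² = 1.31;  (δc)² = 0.0511
δS = √(11.3) = 3.35
S = 133.4, so δS/S = 3.35/133.4 = 0.0251.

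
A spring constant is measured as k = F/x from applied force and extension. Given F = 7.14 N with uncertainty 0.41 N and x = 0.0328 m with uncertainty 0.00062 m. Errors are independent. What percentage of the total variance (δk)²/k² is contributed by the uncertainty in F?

(δk/k)² = (1·δF/F)² + (-1·δx/x)²
  F term: (1×0.0574)² = 0.00330
  x term: (-1×0.0189)² = 0.000357
Total = 0.00365. Share from F = 0.00330/0.00365 = 0.902.

90.2%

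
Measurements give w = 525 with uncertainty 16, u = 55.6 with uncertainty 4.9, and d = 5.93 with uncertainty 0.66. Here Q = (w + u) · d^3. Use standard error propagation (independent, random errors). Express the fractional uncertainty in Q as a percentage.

Let h = w + u = 581. δh = √(δw² + δu²) = √(256 + 24.0) = 16.7, so δh/h = 0.0288.
Q is then a monomial in h, d:
δQ/Q = √((δh/h)² + (3·δd/d)²) = √(0.000831 + 0.111) = 0.335

33.5%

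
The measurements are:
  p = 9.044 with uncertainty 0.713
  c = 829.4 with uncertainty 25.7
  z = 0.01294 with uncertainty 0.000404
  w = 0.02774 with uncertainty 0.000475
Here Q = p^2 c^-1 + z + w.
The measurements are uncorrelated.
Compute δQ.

Let h = p^2·c^-1 = 0.09862. δh/h = √((2·δp/p)² + (-1·δc/c)²) = √(0.0249 + 0.000960) = 0.161, so δh = 0.0158.
Q = h + z + w: δQ = √(δh² + δz² + δw²) = √(0.000251 + 1.63e-07 + 2.26e-07) = 0.0159

0.0159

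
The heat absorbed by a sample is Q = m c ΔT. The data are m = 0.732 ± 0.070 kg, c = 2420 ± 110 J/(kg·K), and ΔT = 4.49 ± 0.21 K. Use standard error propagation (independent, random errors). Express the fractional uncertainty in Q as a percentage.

Products/powers → add relative errors in quadrature, weighted by exponent:
  (1·δm/m)² = (1×0.0956)² = 0.00914;  (1·δc/c)² = (1×0.0455)² = 0.00207;  (1·δΔT/ΔT)² = (1×0.0468)² = 0.00219
δQ/Q = √(0.0134) = 0.116

11.6%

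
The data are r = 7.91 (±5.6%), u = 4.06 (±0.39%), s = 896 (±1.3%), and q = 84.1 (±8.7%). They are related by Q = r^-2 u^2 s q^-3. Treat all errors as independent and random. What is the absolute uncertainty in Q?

0.000113

Q is a product of powers, so relative uncertainties combine in quadrature:
  (-2·δr/r)² = (-2×0.0560)² = 0.0125;  (2·δu/u)² = (2×0.00390)² = 6.08e-05;  (1·δs/s)² = (1×0.0130)² = 0.000169;  (-3·δq/q)² = (-3×0.0870)² = 0.0681
δQ/Q = √(0.0809) = 0.284
Q = 0.000397, so δQ = 0.284 × 0.000397 = 0.000113.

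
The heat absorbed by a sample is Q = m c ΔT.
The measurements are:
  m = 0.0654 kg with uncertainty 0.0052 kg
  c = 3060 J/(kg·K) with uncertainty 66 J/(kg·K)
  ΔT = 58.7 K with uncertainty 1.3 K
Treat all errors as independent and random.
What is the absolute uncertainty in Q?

Since Q is a product/quotient, work with relative uncertainties:
  (1·δm/m)² = (1×0.0795)² = 0.00632;  (1·δc/c)² = (1×0.0216)² = 0.000465;  (1·δΔT/ΔT)² = (1×0.0221)² = 0.000490
δQ/Q = √(0.00728) = 0.0853
Q = 11700 J, so δQ = 0.0853 × 11700 = 1000 J.

1000 J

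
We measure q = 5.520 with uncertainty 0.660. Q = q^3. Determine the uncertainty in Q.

60.3

Q ∝ q^3, so δQ/Q = |3| · δq/q = 3 × 0.120 = 0.359.
Q = 168.2, so δQ = 0.359 × 168.2 = 60.3.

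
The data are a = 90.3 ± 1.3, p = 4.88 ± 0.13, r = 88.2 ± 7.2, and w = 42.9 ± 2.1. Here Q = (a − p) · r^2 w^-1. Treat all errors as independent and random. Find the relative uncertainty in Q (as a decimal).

0.171

Let u = a − p = 85.4. δu = √(δa² + δp²) = √(1.69 + 0.0169) = 1.31, so δu/u = 0.0153.
Q is then a monomial in u, r, w:
δQ/Q = √((δu/u)² + (2·δr/r)² + (-1·δw/w)²) = √(0.000234 + 0.0267 + 0.00240) = 0.171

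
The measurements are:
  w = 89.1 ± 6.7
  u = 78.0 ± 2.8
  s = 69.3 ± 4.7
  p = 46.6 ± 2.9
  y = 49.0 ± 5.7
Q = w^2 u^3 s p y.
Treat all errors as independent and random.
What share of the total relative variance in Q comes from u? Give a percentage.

(δQ/Q)² = (2·δw/w)² + (3·δu/u)² + (1·δs/s)² + (1·δp/p)² + (1·δy/y)²
  w term: (2×0.0752)² = 0.0226
  u term: (3×0.0359)² = 0.0116
  s term: (1×0.0678)² = 0.00460
  p term: (1×0.0622)² = 0.00387
  y term: (1×0.116)² = 0.0135
Total = 0.0562. Share from u = 0.0116/0.0562 = 0.206.

20.6%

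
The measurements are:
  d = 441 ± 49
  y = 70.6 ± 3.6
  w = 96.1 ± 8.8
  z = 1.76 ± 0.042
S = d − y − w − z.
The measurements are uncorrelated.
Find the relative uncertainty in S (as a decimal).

0.183

Sums and differences: (δS)² = Σ (cᵢ δxᵢ)².
  (δd)² = 2400;  (δy)² = 13.0;  (δw)² = 77.4;  (δz)² = 0.00176
δS = √(2490) = 49.9
S = 273, so δS/S = 49.9/273 = 0.183.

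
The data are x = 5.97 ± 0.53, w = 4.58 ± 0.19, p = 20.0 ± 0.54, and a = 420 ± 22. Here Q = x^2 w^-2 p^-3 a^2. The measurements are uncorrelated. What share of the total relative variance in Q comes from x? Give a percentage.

(δQ/Q)² = (2·δx/x)² + (-2·δw/w)² + (-3·δp/p)² + (2·δa/a)²
  x term: (2×0.0888)² = 0.0315
  w term: (-2×0.0415)² = 0.00688
  p term: (-3×0.0270)² = 0.00656
  a term: (2×0.0524)² = 0.0110
Total = 0.0559. Share from x = 0.0315/0.0559 = 0.564.

56.4%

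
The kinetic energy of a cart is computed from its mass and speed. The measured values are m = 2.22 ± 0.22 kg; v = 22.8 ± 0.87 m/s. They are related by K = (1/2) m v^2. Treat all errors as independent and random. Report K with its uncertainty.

K is a product of powers, so relative uncertainties combine in quadrature:
  (1·δm/m)² = (1×0.0991)² = 0.00982;  (2·δv/v)² = (2×0.0382)² = 0.00582
δK/K = √(0.0156) = 0.125
K = 577 J, so δK = 0.125 × 577 = 72.2 J.

577 ± 72.2 J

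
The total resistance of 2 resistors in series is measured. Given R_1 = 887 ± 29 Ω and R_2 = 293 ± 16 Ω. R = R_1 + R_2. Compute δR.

R is a linear combination, so absolute uncertainties add in quadrature:
  (δR_1)² = 841;  (δR_2)² = 256
δR = √(1100) = 33.1 Ω

33.1 Ω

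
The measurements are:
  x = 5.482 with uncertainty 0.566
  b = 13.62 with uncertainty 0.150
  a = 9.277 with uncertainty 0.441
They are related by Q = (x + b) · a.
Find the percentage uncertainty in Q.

5.66%

Let u = x + b = 19.10. δu = √(δx² + δb²) = √(0.320 + 0.0225) = 0.586, so δu/u = 0.0307.
Q is then a monomial in u, a:
δQ/Q = √((δu/u)² + (1·δa/a)²) = √(0.000940 + 0.00226) = 0.0566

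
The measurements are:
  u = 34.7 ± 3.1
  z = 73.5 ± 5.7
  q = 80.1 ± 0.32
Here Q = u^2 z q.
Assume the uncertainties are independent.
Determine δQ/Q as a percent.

Products/powers → add relative errors in quadrature, weighted by exponent:
  (2·δu/u)² = (2×0.0893)² = 0.0319;  (1·δz/z)² = (1×0.0776)² = 0.00601;  (1·δq/q)² = (1×0.00400)² = 1.6e-05
δQ/Q = √(0.0380) = 0.195

19.5%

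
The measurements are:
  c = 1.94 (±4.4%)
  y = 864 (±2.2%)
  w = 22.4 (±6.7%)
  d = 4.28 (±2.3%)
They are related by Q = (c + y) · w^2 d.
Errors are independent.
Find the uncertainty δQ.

2.56e+05

Let u = c + y = 866. δu = √(δc² + δy²) = √(0.00729 + 361) = 19.0, so δu/u = 0.0220.
Q is then a monomial in u, w, d:
δQ/Q = √((δu/u)² + (2·δw/w)² + (1·δd/d)²) = √(0.000482 + 0.0180 + 0.000529) = 0.138
Q = 1.86e+06, so δQ = 0.138 × 1.86e+06 = 2.56e+05.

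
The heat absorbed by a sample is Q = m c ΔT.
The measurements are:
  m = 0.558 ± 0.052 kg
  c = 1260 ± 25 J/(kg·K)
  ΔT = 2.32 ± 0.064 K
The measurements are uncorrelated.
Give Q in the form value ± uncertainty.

Since Q is a product/quotient, work with relative uncertainties:
  (1·δm/m)² = (1×0.0932)² = 0.00868;  (1·δc/c)² = (1×0.0198)² = 0.000394;  (1·δΔT/ΔT)² = (1×0.0276)² = 0.000761
δQ/Q = √(0.00984) = 0.0992
Q = 1630 J, so δQ = 0.0992 × 1630 = 162 J.

1630 ± 162 J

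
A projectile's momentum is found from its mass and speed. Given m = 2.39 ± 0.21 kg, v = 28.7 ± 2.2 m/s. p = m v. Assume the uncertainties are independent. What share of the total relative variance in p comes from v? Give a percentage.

43.2%

(δp/p)² = (1·δm/m)² + (1·δv/v)²
  m term: (1×0.0879)² = 0.00772
  v term: (1×0.0767)² = 0.00588
Total = 0.0136. Share from v = 0.00588/0.0136 = 0.432.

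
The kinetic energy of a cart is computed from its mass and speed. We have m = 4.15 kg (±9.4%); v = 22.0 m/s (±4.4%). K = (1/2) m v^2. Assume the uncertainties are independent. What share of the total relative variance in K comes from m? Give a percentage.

(δK/K)² = (1·δm/m)² + (2·δv/v)²
  m term: (1×0.0940)² = 0.00884
  v term: (2×0.0440)² = 0.00774
Total = 0.0166. Share from m = 0.00884/0.0166 = 0.533.

53.3%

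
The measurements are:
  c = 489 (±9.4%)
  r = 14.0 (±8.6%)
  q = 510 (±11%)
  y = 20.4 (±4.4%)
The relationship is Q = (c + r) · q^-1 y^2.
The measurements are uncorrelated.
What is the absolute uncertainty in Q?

Let u = c + r = 503. δu = √(δc² + δr²) = √(2110 + 1.45) = 46.0, so δu/u = 0.0914.
Q is then a monomial in u, q, y:
δQ/Q = √((δu/u)² + (-1·δq/q)² + (2·δy/y)²) = √(0.00836 + 0.0121 + 0.00774) = 0.168
Q = 410, so δQ = 0.168 × 410 = 68.9.

68.9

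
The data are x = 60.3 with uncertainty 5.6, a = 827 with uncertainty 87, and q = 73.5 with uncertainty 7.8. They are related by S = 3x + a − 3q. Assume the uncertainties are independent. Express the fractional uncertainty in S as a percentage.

11.6%

Absolute uncertainties add in quadrature for a linear combination:
  (3·δx)² = 282;  (δa)² = 7570;  (3·δq)² = 548
δS = √(8400) = 91.6
S = 787, so δS/S = 91.6/787 = 0.116.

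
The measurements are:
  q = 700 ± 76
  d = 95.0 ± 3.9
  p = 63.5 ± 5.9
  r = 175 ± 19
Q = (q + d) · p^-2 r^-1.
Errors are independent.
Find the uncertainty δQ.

Let u = q + d = 795. δu = √(δq² + δd²) = √(5780 + 15.2) = 76.1, so δu/u = 0.0957.
Q is then a monomial in u, p, r:
δQ/Q = √((δu/u)² + (-2·δp/p)² + (-1·δr/r)²) = √(0.00916 + 0.0345 + 0.0118) = 0.236
Q = 0.00113, so δQ = 0.236 × 0.00113 = 0.000265.

0.000265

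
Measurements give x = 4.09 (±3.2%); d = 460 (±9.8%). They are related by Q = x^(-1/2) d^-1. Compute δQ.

0.000107

Since Q is a product/quotient, work with relative uncertainties:
  (−½·δx/x)² = (-0.5×0.0320)² = 0.000256;  (-1·δd/d)² = (-1×0.0980)² = 0.00960
δQ/Q = √(0.00986) = 0.0993
Q = 0.00107, so δQ = 0.0993 × 0.00107 = 0.000107.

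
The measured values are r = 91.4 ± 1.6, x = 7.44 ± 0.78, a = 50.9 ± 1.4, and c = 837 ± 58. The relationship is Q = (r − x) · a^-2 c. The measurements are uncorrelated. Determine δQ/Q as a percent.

Let u = r − x = 84.0. δu = √(δr² + δx²) = √(2.56 + 0.608) = 1.78, so δu/u = 0.0212.
Q is then a monomial in u, a, c:
δQ/Q = √((δu/u)² + (-2·δa/a)² + (1·δc/c)²) = √(0.000449 + 0.00303 + 0.00480) = 0.0910

9.10%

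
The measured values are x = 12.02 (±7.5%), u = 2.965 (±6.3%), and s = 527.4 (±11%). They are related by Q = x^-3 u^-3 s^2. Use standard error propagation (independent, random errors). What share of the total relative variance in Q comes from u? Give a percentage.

(δQ/Q)² = (-3·δx/x)² + (-3·δu/u)² + (2·δs/s)²
  x term: (-3×0.0750)² = 0.0506
  u term: (-3×0.0630)² = 0.0357
  s term: (2×0.110)² = 0.0484
Total = 0.135. Share from u = 0.0357/0.135 = 0.265.

26.5%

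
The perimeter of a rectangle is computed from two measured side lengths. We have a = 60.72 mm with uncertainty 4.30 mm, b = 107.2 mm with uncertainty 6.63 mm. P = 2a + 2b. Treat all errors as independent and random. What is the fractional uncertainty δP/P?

0.0471

Absolute uncertainties add in quadrature for a linear combination:
  (2·δa)² = 74.0;  (2·δb)² = 176
δP = √(250) = 15.8 mm
P = 335.8 mm, so δP/P = 15.8/335.8 = 0.0471.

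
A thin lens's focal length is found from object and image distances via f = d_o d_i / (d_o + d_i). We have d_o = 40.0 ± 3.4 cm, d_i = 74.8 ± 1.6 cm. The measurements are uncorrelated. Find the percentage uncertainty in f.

5.59%

∂f/∂d_o = (d_i/(d_o+d_i))² = 0.425;  ∂f/∂d_i = (d_o/(d_o+d_i))² = 0.121
δf = √((∂f/∂d_o · δd_o)² + (∂f/∂d_i · δd_i)²) = √(2.08 + 0.0377) = 1.46 cm
f = 26.1 cm, so δf/f = 1.46/26.1 = 0.0559.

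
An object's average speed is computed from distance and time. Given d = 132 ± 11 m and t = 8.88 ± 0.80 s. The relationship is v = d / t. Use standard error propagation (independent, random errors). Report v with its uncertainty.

14.9 ± 1.82 m/s

v is a product of powers, so relative uncertainties combine in quadrature:
  (1·δd/d)² = (1×0.0833)² = 0.00694;  (-1·δt/t)² = (-1×0.0901)² = 0.00812
δv/v = √(0.0151) = 0.123
v = 14.9 m/s, so δv = 0.123 × 14.9 = 1.82 m/s.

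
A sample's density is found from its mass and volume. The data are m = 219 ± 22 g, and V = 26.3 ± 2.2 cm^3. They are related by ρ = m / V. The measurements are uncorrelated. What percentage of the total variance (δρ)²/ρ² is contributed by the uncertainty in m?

59.1%

(δρ/ρ)² = (1·δm/m)² + (-1·δV/V)²
  m term: (1×0.100)² = 0.0101
  V term: (-1×0.0837)² = 0.00700
Total = 0.0171. Share from m = 0.0101/0.0171 = 0.591.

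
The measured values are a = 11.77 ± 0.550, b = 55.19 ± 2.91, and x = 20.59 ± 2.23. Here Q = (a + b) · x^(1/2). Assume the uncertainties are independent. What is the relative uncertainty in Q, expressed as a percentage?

6.99%

Let u = a + b = 66.96. δu = √(δa² + δb²) = √(0.303 + 8.47) = 2.96, so δu/u = 0.0442.
Q is then a monomial in u, x:
δQ/Q = √((δu/u)² + (½·δx/x)²) = √(0.00196 + 0.00293) = 0.0699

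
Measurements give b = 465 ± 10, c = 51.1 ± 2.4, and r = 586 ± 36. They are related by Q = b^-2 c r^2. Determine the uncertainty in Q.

Relative error in a monomial: (δQ/Q)² = Σ (nᵢ · δxᵢ/xᵢ)².
  (-2·δb/b)² = (-2×0.0215)² = 0.00185;  (1·δc/c)² = (1×0.0470)² = 0.00221;  (2·δr/r)² = (2×0.0614)² = 0.0151
δQ/Q = √(0.0192) = 0.138
Q = 81.2, so δQ = 0.138 × 81.2 = 11.2.

11.2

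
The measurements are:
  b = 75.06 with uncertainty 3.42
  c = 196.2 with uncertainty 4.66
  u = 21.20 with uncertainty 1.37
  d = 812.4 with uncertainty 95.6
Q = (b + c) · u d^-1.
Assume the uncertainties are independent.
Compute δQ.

0.962

Let w = b + c = 271.3. δw = √(δb² + δc²) = √(11.7 + 21.7) = 5.78, so δw/w = 0.0213.
Q is then a monomial in w, u, d:
δQ/Q = √((δw/w)² + (1·δu/u)² + (-1·δd/d)²) = √(0.000454 + 0.00418 + 0.0138) = 0.136
Q = 7.079, so δQ = 0.136 × 7.079 = 0.962.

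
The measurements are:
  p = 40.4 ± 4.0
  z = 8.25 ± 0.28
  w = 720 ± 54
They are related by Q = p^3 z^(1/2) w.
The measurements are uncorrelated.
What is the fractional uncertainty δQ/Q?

Relative error in a monomial: (δQ/Q)² = Σ (nᵢ · δxᵢ/xᵢ)².
  (3·δp/p)² = (3×0.0990)² = 0.0882;  (½·δz/z)² = (0.5×0.0339)² = 0.000288;  (1·δw/w)² = (1×0.0750)² = 0.00562
δQ/Q = √(0.0941) = 0.307

0.307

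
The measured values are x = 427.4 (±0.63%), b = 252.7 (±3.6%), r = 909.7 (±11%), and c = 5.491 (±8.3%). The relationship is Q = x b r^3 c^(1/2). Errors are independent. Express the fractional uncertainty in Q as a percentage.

Relative error in a monomial: (δQ/Q)² = Σ (nᵢ · δxᵢ/xᵢ)².
  (1·δx/x)² = (1×0.00630)² = 3.97e-05;  (1·δb/b)² = (1×0.0360)² = 0.00130;  (3·δr/r)² = (3×0.110)² = 0.109;  (½·δc/c)² = (0.5×0.0830)² = 0.00172
δQ/Q = √(0.112) = 0.335

33.5%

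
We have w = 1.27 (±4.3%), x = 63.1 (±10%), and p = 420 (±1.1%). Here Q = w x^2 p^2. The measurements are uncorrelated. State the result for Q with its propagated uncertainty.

(8.92 ± 1.84) × 10^8

Q is a product of powers, so relative uncertainties combine in quadrature:
  (1·δw/w)² = (1×0.0430)² = 0.00185;  (2·δx/x)² = (2×0.100)² = 0.0400;  (2·δp/p)² = (2×0.0110)² = 0.000484
δQ/Q = √(0.0423) = 0.206
Q = 8.92e+08, so δQ = 0.206 × 8.92e+08 = 1.84e+08.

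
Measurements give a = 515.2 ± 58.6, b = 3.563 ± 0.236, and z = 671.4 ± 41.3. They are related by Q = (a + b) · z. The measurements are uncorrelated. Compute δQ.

Let u = a + b = 518.8. δu = √(δa² + δb²) = √(3430 + 0.0557) = 58.6, so δu/u = 0.113.
Q is then a monomial in u, z:
δQ/Q = √((δu/u)² + (1·δz/z)²) = √(0.0128 + 0.00378) = 0.129
Q = 348300, so δQ = 0.129 × 348300 = 44800.

44800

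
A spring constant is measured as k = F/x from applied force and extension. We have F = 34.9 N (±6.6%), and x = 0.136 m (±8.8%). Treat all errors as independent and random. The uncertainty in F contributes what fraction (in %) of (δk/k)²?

36.0%

(δk/k)² = (1·δF/F)² + (-1·δx/x)²
  F term: (1×0.0660)² = 0.00436
  x term: (-1×0.0880)² = 0.00774
Total = 0.0121. Share from F = 0.00436/0.0121 = 0.360.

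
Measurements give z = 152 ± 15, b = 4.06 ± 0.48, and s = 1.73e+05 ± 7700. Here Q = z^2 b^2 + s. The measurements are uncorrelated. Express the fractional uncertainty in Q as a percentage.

Let p = z^2·b^2 = 3.81e+05. δp/p = √((2·δz/z)² + (2·δb/b)²) = √(0.0390 + 0.0559) = 0.308, so δp = 1.17e+05.
Q = p + s: δQ = √(δp² + δs²) = √(1.38e+10 + 5.93e+07) = 1.18e+05
Q = 5.54e+05, so δQ/Q = 1.18e+05/5.54e+05 = 0.212.

21.2%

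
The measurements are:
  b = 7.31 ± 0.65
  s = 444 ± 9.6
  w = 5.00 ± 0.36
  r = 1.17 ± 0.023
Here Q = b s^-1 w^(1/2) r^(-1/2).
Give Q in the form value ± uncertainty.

Products/powers → add relative errors in quadrature, weighted by exponent:
  (1·δb/b)² = (1×0.0889)² = 0.00791;  (-1·δs/s)² = (-1×0.0216)² = 0.000467;  (½·δw/w)² = (0.5×0.0720)² = 0.00130;  (−½·δr/r)² = (-0.5×0.0197)² = 9.66e-05
δQ/Q = √(0.00977) = 0.0988
Q = 0.0340, so δQ = 0.0988 × 0.0340 = 0.00336.

0.0340 ± 0.00336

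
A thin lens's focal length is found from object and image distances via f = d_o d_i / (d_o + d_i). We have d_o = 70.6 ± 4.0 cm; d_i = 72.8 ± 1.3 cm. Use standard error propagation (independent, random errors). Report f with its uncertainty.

∂f/∂d_o = (d_i/(d_o+d_i))² = 0.258;  ∂f/∂d_i = (d_o/(d_o+d_i))² = 0.242
δf = √((∂f/∂d_o · δd_o)² + (∂f/∂d_i · δd_i)²) = √(1.06 + 0.0993) = 1.08 cm
f = 35.8 cm.

35.8 ± 1.08 cm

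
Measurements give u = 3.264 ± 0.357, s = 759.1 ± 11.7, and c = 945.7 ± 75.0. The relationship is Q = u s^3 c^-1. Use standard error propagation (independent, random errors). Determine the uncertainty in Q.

Relative error in a monomial: (δQ/Q)² = Σ (nᵢ · δxᵢ/xᵢ)².
  (1·δu/u)² = (1×0.109)² = 0.0120;  (3·δs/s)² = (3×0.0154)² = 0.00214;  (-1·δc/c)² = (-1×0.0793)² = 0.00629
δQ/Q = √(0.0204) = 0.143
Q = 1.51e+06, so δQ = 0.143 × 1.51e+06 = 2.16e+05.

2.16e+05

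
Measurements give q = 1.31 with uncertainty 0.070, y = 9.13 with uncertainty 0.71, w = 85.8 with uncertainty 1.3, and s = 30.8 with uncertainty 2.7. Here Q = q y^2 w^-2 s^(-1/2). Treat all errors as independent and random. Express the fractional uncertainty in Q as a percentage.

Q is a product of powers, so relative uncertainties combine in quadrature:
  (1·δq/q)² = (1×0.0534)² = 0.00286;  (2·δy/y)² = (2×0.0778)² = 0.0242;  (-2·δw/w)² = (-2×0.0152)² = 0.000918;  (−½·δs/s)² = (-0.5×0.0877)² = 0.00192
δQ/Q = √(0.0299) = 0.173

17.3%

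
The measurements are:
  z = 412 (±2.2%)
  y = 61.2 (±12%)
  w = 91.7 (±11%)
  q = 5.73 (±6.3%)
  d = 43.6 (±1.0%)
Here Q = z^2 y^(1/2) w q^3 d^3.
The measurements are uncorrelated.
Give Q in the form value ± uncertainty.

Each factor contributes (exponent × relative error)² to (δQ/Q)²:
  (2·δz/z)² = (2×0.0220)² = 0.00194;  (½·δy/y)² = (0.5×0.120)² = 0.00360;  (1·δw/w)² = (1×0.110)² = 0.0121;  (3·δq/q)² = (3×0.0630)² = 0.0357;  (3·δd/d)² = (3×0.0100)² = 0.000900
δQ/Q = √(0.0543) = 0.233
Q = 1.9e+15, so δQ = 0.233 × 1.9e+15 = 4.42e+14.

(1.90 ± 0.442) × 10^15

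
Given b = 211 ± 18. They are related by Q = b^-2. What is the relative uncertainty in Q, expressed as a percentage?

17.1%

Since Q is a product/quotient, work with relative uncertainties:
  (-2·δb/b)² = (-2×0.0853)² = 0.0291
δQ/Q = √(0.0291) = 0.171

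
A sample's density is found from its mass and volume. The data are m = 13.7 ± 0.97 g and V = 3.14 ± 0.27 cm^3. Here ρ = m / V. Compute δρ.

Relative error in a monomial: (δρ/ρ)² = Σ (nᵢ · δxᵢ/xᵢ)².
  (1·δm/m)² = (1×0.0708)² = 0.00501;  (-1·δV/V)² = (-1×0.0860)² = 0.00739
δρ/ρ = √(0.0124) = 0.111
ρ = 4.36 g/cm^3, so δρ = 0.111 × 4.36 = 0.486 g/cm^3.

0.486 g/cm^3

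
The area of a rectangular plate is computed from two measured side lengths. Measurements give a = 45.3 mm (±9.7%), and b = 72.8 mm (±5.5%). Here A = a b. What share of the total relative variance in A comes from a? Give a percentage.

75.7%

(δA/A)² = (1·δa/a)² + (1·δb/b)²
  a term: (1×0.0970)² = 0.00941
  b term: (1×0.0550)² = 0.00302
Total = 0.0124. Share from a = 0.00941/0.0124 = 0.757.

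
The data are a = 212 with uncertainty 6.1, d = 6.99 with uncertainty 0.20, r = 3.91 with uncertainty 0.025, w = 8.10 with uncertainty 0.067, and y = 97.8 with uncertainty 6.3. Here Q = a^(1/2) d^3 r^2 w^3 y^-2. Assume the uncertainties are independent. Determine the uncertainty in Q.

Each factor contributes (exponent × relative error)² to (δQ/Q)²:
  (½·δa/a)² = (0.5×0.0288)² = 0.000207;  (3·δd/d)² = (3×0.0286)² = 0.00737;  (2·δr/r)² = (2×0.00639)² = 0.000164;  (3·δw/w)² = (3×0.00827)² = 0.000616;  (-2·δy/y)² = (-2×0.0644)² = 0.0166
δQ/Q = √(0.0250) = 0.158
Q = 4220, so δQ = 0.158 × 4220 = 667.

667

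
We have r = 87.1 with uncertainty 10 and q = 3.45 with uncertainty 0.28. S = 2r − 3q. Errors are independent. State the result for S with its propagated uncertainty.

Absolute uncertainties add in quadrature for a linear combination:
  (2·δr)² = 400;  (3·δq)² = 0.706
δS = √(401) = 20.0
S = 164.

164 ± 20.0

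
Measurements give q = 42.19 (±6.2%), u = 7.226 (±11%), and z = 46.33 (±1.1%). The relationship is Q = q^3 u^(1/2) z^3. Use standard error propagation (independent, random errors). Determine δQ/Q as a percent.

19.7%

Since Q is a product/quotient, work with relative uncertainties:
  (3·δq/q)² = (3×0.0620)² = 0.0346;  (½·δu/u)² = (0.5×0.110)² = 0.00302;  (3·δz/z)² = (3×0.0110)² = 0.00109
δQ/Q = √(0.0387) = 0.197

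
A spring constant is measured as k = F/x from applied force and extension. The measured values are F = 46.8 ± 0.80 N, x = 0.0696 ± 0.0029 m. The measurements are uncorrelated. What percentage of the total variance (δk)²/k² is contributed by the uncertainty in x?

(δk/k)² = (1·δF/F)² + (-1·δx/x)²
  F term: (1×0.0171)² = 0.000292
  x term: (-1×0.0417)² = 0.00174
Total = 0.00203. Share from x = 0.00174/0.00203 = 0.856.

85.6%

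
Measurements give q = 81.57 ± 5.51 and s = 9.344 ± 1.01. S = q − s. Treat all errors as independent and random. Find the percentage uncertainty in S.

Absolute uncertainties add in quadrature for a linear combination:
  (δq)² = 30.4;  (δs)² = 1.02
δS = √(31.4) = 5.60
S = 72.23, so δS/S = 5.60/72.23 = 0.0776.

7.76%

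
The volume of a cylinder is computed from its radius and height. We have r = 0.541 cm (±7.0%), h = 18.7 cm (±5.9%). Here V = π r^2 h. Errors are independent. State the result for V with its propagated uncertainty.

Relative error in a monomial: (δV/V)² = Σ (nᵢ · δxᵢ/xᵢ)².
  (2·δr/r)² = (2×0.0700)² = 0.0196;  (1·δh/h)² = (1×0.0590)² = 0.00348
δV/V = √(0.0231) = 0.152
V = 17.2 cm^3, so δV = 0.152 × 17.2 = 2.61 cm^3.

17.2 ± 2.61 cm^3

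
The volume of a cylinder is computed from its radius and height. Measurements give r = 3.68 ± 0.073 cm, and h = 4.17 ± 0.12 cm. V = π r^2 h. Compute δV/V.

Each factor contributes (exponent × relative error)² to (δV/V)²:
  (2·δr/r)² = (2×0.0198)² = 0.00157;  (1·δh/h)² = (1×0.0288)² = 0.000828
δV/V = √(0.00240) = 0.0490

0.0490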